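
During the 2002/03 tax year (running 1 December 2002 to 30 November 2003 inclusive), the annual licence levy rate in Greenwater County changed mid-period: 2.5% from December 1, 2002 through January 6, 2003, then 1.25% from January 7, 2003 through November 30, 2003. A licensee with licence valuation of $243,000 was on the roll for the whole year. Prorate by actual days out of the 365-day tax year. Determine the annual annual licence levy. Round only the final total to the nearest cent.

$3,345.41

December 1, 2002 – January 6, 2003: 37 days at 2.5% → $243,000 × 2.5% × 37/365 = $615.8219
January 7 – November 30, 2003: 328 days at 1.25% → $243,000 × 1.25% × 328/365 = $2,729.5890
Total = $3,345.4110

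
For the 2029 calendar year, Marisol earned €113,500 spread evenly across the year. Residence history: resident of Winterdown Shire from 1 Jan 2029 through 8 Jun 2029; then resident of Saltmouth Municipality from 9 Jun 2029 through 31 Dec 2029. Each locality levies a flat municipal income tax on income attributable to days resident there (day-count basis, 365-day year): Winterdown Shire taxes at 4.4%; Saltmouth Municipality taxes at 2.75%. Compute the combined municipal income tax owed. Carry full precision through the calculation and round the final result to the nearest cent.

Winterdown Shire, 1 Jan – 8 Jun 2029: 159 days → €113,500 × 4.4% × 159/365 = €2,175.4685
Saltmouth Municipality, 9 Jun – 31 Dec 2029: 206 days → €113,500 × 2.75% × 206/365 = €1,761.5822
Total = €3,937.0507

€3,937.05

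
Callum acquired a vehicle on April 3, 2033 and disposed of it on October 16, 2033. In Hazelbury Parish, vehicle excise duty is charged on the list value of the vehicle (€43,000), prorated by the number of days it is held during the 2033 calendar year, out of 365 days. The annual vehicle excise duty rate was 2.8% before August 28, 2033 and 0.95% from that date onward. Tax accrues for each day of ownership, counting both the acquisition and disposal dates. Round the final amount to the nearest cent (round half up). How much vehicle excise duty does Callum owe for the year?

April 3 – August 27, 2033: 147 days at 2.8% → €43,000 × 2.8% × 147/365 = €484.8986
August 28 – October 16, 2033: 50 days at 0.95% → €43,000 × 0.95% × 50/365 = €55.9589
Total = €540.8575

€540.86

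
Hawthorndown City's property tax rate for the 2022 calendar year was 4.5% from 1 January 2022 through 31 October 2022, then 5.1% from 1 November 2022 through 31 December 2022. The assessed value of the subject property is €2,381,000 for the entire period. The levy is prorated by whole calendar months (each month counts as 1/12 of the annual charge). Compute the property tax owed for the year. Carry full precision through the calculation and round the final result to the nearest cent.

€109,526.00

1 January – 31 October 2022: 10 months at 4.5% → €2,381,000 × 4.5% × 10/12 = €89,287.5000
1 November – 31 December 2022: 2 months at 5.1% → €2,381,000 × 5.1% × 2/12 = €20,238.5000
Total = €109,526.0000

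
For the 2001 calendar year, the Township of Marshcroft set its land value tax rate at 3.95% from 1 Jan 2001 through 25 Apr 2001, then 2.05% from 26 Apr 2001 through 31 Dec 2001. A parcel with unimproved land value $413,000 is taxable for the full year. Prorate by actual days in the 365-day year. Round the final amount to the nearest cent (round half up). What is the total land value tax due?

1 Jan – 25 Apr 2001: 115 days at 3.95% → $413,000 × 3.95% × 115/365 = $5,139.8699
26 Apr – 31 Dec 2001: 250 days at 2.05% → $413,000 × 2.05% × 250/365 = $5,798.9726
Total = $10,938.8425

$10,938.84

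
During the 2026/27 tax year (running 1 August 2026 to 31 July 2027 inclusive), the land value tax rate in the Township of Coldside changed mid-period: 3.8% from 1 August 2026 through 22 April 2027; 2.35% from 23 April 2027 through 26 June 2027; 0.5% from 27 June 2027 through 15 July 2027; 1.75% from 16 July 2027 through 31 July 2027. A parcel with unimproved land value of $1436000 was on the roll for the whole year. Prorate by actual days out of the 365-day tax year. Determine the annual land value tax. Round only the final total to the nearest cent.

1 August 2026 – 22 April 2027: 265 days at 3.8% → $1436000 × 3.8% × 265/365 = $39617.8630
23 April – 26 June 2027: 65 days at 2.35% → $1436000 × 2.35% × 65/365 = $6009.5616
27 June – 15 July 2027: 19 days at 0.5% → $1436000 × 0.5% × 19/365 = $373.7534
16 July – 31 July 2027: 16 days at 1.75% → $1436000 × 1.75% × 16/365 = $1101.5890
Total = $47102.7671

$47102.77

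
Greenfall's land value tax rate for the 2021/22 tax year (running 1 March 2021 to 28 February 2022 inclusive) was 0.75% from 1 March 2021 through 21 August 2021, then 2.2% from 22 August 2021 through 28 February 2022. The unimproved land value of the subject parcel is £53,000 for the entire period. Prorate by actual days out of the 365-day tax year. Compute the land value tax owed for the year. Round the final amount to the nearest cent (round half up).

£799.65

1 March – 21 August 2021: 174 days at 0.75% → £53,000 × 0.75% × 174/365 = £189.4932
22 August 2021 – 28 February 2022: 191 days at 2.2% → £53,000 × 2.2% × 191/365 = £610.1534
Total = £799.6466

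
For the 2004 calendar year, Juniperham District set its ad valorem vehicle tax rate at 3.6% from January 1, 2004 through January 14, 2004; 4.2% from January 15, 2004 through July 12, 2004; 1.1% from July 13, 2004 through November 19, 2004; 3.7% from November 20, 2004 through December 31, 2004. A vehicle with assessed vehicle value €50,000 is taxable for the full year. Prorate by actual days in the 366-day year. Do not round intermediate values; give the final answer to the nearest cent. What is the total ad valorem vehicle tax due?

January 1 – January 14, 2004: 14 days at 3.6% → €50,000 × 3.6% × 14/366 = €68.8525
January 15 – July 12, 2004: 180 days at 4.2% → €50,000 × 4.2% × 180/366 = €1,032.7869
July 13 – November 19, 2004: 130 days at 1.1% → €50,000 × 1.1% × 130/366 = €195.3552
November 20 – December 31, 2004: 42 days at 3.7% → €50,000 × 3.7% × 42/366 = €212.2951
Total = €1,509.2896

€1,509.29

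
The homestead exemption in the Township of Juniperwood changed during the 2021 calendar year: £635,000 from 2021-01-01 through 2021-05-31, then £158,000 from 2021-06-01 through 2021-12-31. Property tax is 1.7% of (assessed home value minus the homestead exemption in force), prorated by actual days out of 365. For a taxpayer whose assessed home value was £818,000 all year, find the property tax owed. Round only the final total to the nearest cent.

£7,865.32

2021-01-01 to 2021-05-31: 151 days, exemption £635,000 → (£818,000 − £635,000) × 1.7% × 151/365 = £1,287.0164
2021-06-01 to 2021-12-31: 214 days, exemption £158,000 → (£818,000 − £158,000) × 1.7% × 214/365 = £6,578.3014
Total = £7,865.3178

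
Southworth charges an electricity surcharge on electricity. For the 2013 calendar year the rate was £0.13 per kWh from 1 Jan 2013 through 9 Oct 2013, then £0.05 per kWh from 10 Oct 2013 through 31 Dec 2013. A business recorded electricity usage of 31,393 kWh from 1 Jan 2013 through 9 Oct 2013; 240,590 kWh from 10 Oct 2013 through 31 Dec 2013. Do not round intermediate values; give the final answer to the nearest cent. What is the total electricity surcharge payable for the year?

1 Jan – 9 Oct 2013: 31,393 kWh at £0.13/kWh → £4,081.09
10 Oct – 31 Dec 2013: 240,590 kWh at £0.05/kWh → £12,029.50

£16,110.59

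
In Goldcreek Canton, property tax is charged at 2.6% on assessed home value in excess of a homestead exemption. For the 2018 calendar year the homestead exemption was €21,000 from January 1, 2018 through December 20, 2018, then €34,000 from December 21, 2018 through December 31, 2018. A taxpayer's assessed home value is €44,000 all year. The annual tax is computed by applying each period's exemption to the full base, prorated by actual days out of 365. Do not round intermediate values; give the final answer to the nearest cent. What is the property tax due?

January 1 – December 20, 2018: 354 days, exemption €21,000 → (€44,000 − €21,000) × 2.6% × 354/365 = €579.9781
December 21 – December 31, 2018: 11 days, exemption €34,000 → (€44,000 − €34,000) × 2.6% × 11/365 = €7.8356
Total = €587.8137

€587.81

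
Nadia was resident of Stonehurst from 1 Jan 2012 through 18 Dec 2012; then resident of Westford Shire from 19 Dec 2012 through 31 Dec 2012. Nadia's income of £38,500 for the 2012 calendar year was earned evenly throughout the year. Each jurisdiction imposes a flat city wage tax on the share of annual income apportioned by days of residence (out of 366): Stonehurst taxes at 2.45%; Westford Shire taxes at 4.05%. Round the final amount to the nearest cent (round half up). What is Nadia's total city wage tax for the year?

£965.13

Stonehurst, 1 Jan – 18 Dec 2012: 353 days → £38,500 × 2.45% × 353/366 = £909.7466
Westford Shire, 19 Dec – 31 Dec 2012: 13 days → £38,500 × 4.05% × 13/366 = £55.3832
Total = £965.1298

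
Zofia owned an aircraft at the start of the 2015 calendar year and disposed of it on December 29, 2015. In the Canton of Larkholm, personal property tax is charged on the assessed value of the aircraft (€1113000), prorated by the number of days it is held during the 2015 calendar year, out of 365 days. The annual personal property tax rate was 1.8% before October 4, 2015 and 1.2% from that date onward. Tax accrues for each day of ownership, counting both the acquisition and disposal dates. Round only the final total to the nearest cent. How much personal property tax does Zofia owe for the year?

€18332.48

January 1 – October 3, 2015: 276 days at 1.8% → €1113000 × 1.8% × 276/365 = €15148.9973
October 4 – December 29, 2015: 87 days at 1.2% → €1113000 × 1.2% × 87/365 = €3183.4849
Total = €18332.4822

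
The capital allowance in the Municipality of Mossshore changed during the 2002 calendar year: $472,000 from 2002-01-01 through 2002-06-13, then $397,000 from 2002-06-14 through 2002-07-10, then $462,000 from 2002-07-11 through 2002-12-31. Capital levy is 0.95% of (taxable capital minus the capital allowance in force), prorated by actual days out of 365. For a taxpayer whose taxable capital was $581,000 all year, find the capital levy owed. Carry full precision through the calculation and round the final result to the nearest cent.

$1,133.49

2002-01-01 to 2002-06-13: 164 days, exemption $472,000 → ($581,000 − $472,000) × 0.95% × 164/365 = $465.2658
2002-06-14 to 2002-07-10: 27 days, exemption $397,000 → ($581,000 − $397,000) × 0.95% × 27/365 = $129.3041
2002-07-11 to 2002-12-31: 174 days, exemption $462,000 → ($581,000 − $462,000) × 0.95% × 174/365 = $538.9233
Total = $1,133.4932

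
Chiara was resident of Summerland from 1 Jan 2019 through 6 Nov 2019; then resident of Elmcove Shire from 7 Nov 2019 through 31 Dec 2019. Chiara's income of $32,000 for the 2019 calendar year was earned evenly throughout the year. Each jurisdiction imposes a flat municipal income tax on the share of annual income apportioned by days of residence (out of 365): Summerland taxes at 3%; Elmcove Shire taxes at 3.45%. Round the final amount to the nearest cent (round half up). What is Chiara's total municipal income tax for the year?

$981.70

Summerland, 1 Jan – 6 Nov 2019: 310 days → $32,000 × 3% × 310/365 = $815.3425
Elmcove Shire, 7 Nov – 31 Dec 2019: 55 days → $32,000 × 3.45% × 55/365 = $166.3562
Total = $981.6986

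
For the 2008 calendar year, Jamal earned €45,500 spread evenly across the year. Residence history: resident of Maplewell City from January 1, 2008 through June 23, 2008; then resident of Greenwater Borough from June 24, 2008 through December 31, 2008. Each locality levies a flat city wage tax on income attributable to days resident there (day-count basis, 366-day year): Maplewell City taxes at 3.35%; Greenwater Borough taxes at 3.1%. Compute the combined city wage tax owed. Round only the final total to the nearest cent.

Maplewell City, January 1 – June 23, 2008: 175 days → €45,500 × 3.35% × 175/366 = €728.8081
Greenwater Borough, June 24 – December 31, 2008: 191 days → €45,500 × 3.1% × 191/366 = €736.0806
Total = €1,464.8887

€1,464.89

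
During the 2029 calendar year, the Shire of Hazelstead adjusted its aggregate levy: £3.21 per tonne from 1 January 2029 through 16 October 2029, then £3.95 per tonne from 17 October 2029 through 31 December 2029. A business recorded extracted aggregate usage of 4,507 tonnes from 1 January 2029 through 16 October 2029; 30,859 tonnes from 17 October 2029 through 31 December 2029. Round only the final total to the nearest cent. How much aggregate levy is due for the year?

1 January – 16 October 2029: 4,507 tonnes at £3.21/tonne → £14,467.47
17 October – 31 December 2029: 30,859 tonnes at £3.95/tonne → £121,893.05

£136,360.52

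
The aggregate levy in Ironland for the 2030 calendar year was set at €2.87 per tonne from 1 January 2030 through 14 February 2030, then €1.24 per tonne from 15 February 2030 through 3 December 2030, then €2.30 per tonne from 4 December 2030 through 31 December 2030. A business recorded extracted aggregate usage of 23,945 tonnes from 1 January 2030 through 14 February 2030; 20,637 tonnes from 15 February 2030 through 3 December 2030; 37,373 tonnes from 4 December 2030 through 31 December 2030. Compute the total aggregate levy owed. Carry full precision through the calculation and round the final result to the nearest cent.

€180269.93

1 January – 14 February 2030: 23,945 tonnes at €2.87/tonne → €68722.15
15 February – 3 December 2030: 20,637 tonnes at €1.24/tonne → €25589.88
4 December – 31 December 2030: 37,373 tonnes at €2.30/tonne → €85957.90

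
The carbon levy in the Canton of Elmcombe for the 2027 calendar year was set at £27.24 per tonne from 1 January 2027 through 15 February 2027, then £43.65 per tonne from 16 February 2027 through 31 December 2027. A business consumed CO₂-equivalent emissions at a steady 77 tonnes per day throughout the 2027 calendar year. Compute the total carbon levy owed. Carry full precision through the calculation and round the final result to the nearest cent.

£1,168,659.03

1 January – 15 February 2027: 46 days × 77 tonnes/day = 3,542 tonnes at £27.24/tonne → £96,484.08
16 February – 31 December 2027: 319 days × 77 tonnes/day = 24,563 tonnes at £43.65/tonne → £1,072,174.95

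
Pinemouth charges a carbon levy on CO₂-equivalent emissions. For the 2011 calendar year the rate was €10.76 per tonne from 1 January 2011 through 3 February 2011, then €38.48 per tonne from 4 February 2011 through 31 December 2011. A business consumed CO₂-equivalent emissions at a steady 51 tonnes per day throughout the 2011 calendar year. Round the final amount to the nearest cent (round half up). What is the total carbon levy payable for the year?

1 January – 3 February 2011: 34 days × 51 tonnes/day = 1,734 tonnes at €10.76/tonne → €18,657.84
4 February – 31 December 2011: 331 days × 51 tonnes/day = 16,881 tonnes at €38.48/tonne → €649,580.88

€668,238.72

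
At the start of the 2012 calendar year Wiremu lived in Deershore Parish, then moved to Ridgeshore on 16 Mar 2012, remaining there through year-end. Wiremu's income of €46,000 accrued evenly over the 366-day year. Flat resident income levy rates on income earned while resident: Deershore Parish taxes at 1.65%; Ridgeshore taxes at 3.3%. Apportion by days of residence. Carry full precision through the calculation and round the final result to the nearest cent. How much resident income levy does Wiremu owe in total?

€1,362.47

Deershore Parish, 1 Jan – 15 Mar 2012: 75 days → €46,000 × 1.65% × 75/366 = €155.5328
Ridgeshore, 16 Mar – 31 Dec 2012: 291 days → €46,000 × 3.3% × 291/366 = €1,206.9344
Total = €1,362.4672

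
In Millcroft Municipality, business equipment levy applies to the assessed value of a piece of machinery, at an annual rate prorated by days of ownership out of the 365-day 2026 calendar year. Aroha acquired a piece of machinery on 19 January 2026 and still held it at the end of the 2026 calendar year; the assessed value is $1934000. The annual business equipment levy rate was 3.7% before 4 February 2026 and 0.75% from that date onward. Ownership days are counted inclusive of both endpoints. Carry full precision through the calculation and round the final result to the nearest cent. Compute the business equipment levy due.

$16290.64

19 January – 3 February 2026: 16 days at 3.7% → $1934000 × 3.7% × 16/365 = $3136.7890
4 February – 31 December 2026: 331 days at 0.75% → $1934000 × 0.75% × 331/365 = $13153.8493
Total = $16290.6384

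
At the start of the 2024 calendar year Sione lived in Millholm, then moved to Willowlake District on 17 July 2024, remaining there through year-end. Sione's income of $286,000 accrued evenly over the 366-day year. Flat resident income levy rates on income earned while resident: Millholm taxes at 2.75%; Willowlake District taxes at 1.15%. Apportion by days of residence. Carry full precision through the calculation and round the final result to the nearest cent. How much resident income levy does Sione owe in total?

$5,764.54

Millholm, 1 January – 16 July 2024: 198 days → $286,000 × 2.75% × 198/366 = $4,254.8361
Willowlake District, 17 July – 31 December 2024: 168 days → $286,000 × 1.15% × 168/366 = $1,509.7049
Total = $5,764.5410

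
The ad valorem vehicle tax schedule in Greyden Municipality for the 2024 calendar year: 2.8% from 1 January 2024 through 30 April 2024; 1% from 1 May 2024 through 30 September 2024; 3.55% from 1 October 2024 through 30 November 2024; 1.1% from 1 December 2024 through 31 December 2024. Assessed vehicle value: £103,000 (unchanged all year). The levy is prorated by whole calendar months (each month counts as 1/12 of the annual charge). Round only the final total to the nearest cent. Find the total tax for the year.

1 January – 30 April 2024: 4 months at 2.8% → £103,000 × 2.8% × 4/12 = £961.3333
1 May – 30 September 2024: 5 months at 1% → £103,000 × 1% × 5/12 = £429.1667
1 October – 30 November 2024: 2 months at 3.55% → £103,000 × 3.55% × 2/12 = £609.4167
1 December – 31 December 2024: 1 month at 1.1% → £103,000 × 1.1% × 1/12 = £94.4167
Total = £2,094.3333

£2,094.33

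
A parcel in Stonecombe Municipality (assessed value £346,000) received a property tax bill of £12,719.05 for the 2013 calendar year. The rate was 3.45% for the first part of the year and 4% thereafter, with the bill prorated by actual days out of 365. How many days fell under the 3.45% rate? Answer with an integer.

215 days

Let d = days at the first rate; then 365 − d days at the second rate.
£346,000 × [3.45%·d + 4%·(365−d)] / 365 = £12,719.05
Solving gives d = 215, so the new rate took effect on August 4, 2013.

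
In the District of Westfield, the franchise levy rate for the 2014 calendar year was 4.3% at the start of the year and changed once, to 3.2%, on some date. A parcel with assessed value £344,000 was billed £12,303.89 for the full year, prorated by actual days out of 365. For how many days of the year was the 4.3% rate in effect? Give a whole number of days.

125 days

Let d = days at the first rate; then 365 − d days at the second rate.
£344,000 × [4.3%·d + 3.2%·(365−d)] / 365 = £12,303.89
Solving gives d = 125, so the new rate took effect on 6 May 2014.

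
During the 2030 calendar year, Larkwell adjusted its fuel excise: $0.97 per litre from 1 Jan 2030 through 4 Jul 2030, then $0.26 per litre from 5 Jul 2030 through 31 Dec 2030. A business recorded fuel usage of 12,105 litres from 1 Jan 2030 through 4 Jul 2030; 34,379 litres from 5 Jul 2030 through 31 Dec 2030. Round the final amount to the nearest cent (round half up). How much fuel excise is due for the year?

$20,680.39

1 Jan – 4 Jul 2030: 12,105 litres at $0.97/litre → $11,741.85
5 Jul – 31 Dec 2030: 34,379 litres at $0.26/litre → $8,938.54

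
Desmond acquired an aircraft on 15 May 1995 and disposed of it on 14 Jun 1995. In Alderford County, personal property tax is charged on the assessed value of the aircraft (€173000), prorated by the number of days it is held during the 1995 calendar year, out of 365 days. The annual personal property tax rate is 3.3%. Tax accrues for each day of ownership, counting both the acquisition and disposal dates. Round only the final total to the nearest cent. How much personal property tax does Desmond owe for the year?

€484.87

Days held (15 May – 14 Jun 1995): 31 out of 365
Tax = €173000 × 3.3% × 31/365 = €484.8740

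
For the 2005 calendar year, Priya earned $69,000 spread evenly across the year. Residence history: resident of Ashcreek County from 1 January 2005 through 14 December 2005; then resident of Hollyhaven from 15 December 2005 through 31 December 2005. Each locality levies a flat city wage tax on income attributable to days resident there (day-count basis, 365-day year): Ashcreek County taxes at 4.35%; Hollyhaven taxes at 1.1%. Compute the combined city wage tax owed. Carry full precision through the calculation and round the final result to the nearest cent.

Ashcreek County, 1 January – 14 December 2005: 348 days → $69,000 × 4.35% × 348/365 = $2,861.7041
Hollyhaven, 15 December – 31 December 2005: 17 days → $69,000 × 1.1% × 17/365 = $35.3507
Total = $2,897.0548

$2,897.05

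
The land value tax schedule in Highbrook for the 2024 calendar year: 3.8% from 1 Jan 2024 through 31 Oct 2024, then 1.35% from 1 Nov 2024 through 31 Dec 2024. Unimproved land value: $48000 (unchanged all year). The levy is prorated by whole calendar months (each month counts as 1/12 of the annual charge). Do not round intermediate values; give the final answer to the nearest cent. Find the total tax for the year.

$1628.00

1 Jan – 31 Oct 2024: 10 months at 3.8% → $48000 × 3.8% × 10/12 = $1520.0000
1 Nov – 31 Dec 2024: 2 months at 1.35% → $48000 × 1.35% × 2/12 = $108.0000
Total = $1628.0000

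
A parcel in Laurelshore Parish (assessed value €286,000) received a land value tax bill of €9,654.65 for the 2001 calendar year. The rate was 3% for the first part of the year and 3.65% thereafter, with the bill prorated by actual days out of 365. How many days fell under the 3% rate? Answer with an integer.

154 days

Let d = days at the first rate; then 365 − d days at the second rate.
€286,000 × [3%·d + 3.65%·(365−d)] / 365 = €9,654.65
Solving gives d = 154, so the new rate took effect on 4 Jun 2001.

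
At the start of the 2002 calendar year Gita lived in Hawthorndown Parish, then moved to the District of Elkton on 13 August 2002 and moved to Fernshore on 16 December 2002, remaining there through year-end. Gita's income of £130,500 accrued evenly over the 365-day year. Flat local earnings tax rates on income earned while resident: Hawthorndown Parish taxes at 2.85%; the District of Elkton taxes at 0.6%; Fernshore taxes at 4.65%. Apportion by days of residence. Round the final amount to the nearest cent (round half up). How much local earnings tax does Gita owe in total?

£2,816.65

Hawthorndown Parish, 1 January – 12 August 2002: 224 days → £130,500 × 2.85% × 224/365 = £2,282.4986
The District of Elkton, 13 August – 15 December 2002: 125 days → £130,500 × 0.6% × 125/365 = £268.1507
Fernshore, 16 December – 31 December 2002: 16 days → £130,500 × 4.65% × 16/365 = £266.0055
Total = £2,816.6548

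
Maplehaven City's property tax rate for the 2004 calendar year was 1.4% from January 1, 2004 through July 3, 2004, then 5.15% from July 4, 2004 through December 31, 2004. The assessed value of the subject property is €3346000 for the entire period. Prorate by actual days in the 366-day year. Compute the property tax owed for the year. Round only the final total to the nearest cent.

January 1 – July 3, 2004: 185 days at 1.4% → €3346000 × 1.4% × 185/366 = €23677.9781
July 4 – December 31, 2004: 181 days at 5.15% → €3346000 × 5.15% × 181/366 = €85217.8661
Total = €108895.8443

€108895.84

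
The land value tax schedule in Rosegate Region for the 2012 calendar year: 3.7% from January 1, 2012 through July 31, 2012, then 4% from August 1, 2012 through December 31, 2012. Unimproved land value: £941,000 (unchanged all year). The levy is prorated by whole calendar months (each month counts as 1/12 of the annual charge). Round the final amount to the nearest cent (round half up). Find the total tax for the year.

£35,993.25

January 1 – July 31, 2012: 7 months at 3.7% → £941,000 × 3.7% × 7/12 = £20,309.9167
August 1 – December 31, 2012: 5 months at 4% → £941,000 × 4% × 5/12 = £15,683.3333
Total = £35,993.2500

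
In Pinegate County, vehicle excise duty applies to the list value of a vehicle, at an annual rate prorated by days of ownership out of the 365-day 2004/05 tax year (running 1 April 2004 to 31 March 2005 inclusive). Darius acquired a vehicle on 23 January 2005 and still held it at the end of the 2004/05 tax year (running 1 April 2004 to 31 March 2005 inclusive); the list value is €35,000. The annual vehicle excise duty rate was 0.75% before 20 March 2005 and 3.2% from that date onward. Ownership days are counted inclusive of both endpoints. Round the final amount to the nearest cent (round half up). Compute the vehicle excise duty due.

23 January – 19 March 2005: 56 days at 0.75% → €35,000 × 0.75% × 56/365 = €40.2740
20 March – 31 March 2005: 12 days at 3.2% → €35,000 × 3.2% × 12/365 = €36.8219
Total = €77.0959

€77.10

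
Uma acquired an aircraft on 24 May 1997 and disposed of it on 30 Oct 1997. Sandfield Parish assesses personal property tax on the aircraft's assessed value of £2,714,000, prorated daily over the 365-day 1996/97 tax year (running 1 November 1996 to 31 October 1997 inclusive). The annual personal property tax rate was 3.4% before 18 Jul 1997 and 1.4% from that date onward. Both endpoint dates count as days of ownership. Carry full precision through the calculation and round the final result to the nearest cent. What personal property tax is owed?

£24,834.96

24 May – 17 Jul 1997: 55 days at 3.4% → £2,714,000 × 3.4% × 55/365 = £13,904.6027
18 Jul – 30 Oct 1997: 105 days at 1.4% → £2,714,000 × 1.4% × 105/365 = £10,930.3562
Total = £24,834.9589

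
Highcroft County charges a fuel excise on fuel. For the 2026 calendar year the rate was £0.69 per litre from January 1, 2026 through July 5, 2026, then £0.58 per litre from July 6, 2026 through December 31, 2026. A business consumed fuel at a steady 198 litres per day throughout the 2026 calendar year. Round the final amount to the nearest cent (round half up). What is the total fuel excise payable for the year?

January 1 – July 5, 2026: 186 days × 198 litres/day = 36,828 litres at £0.69/litre → £25411.32
July 6 – December 31, 2026: 179 days × 198 litres/day = 35,442 litres at £0.58/litre → £20556.36

£45967.68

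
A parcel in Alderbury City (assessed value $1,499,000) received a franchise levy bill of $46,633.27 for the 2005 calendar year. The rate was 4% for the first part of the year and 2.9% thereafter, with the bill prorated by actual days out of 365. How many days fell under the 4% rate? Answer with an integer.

70 days

Let d = days at the first rate; then 365 − d days at the second rate.
$1,499,000 × [4%·d + 2.9%·(365−d)] / 365 = $46,633.27
Solving gives d = 70, so the new rate took effect on 12 Mar 2005.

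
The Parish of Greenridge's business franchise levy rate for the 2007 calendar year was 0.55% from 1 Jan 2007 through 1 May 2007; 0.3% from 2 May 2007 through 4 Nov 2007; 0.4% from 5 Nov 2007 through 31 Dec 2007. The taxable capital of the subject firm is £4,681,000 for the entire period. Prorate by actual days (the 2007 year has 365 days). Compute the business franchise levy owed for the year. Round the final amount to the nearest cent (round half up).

1 Jan – 1 May 2007: 121 days at 0.55% → £4,681,000 × 0.55% × 121/365 = £8,534.8096
2 May – 4 Nov 2007: 187 days at 0.3% → £4,681,000 × 0.3% × 187/365 = £7,194.6329
5 Nov – 31 Dec 2007: 57 days at 0.4% → £4,681,000 × 0.4% × 57/365 = £2,924.0219
Total = £18,653.4644

£18,653.46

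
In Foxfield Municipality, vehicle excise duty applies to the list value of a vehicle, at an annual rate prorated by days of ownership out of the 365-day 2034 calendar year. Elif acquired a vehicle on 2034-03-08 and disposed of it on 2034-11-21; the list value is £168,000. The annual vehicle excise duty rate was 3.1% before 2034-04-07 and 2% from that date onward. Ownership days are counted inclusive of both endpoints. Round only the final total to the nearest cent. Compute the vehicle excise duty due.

2034-03-08 to 2034-04-06: 30 days at 3.1% → £168,000 × 3.1% × 30/365 = £428.0548
2034-04-07 to 2034-11-21: 229 days at 2% → £168,000 × 2% × 229/365 = £2,108.0548
Total = £2,536.1096

£2,536.11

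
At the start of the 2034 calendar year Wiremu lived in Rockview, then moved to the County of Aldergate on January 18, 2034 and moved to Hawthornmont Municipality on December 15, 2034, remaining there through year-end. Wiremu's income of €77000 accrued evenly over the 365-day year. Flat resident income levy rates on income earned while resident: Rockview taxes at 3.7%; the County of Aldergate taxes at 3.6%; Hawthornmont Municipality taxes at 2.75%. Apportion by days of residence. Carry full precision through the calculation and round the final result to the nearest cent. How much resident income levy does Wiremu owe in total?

€2745.10

Rockview, January 1 – January 17, 2034: 17 days → €77000 × 3.7% × 17/365 = €132.6932
The County of Aldergate, January 18 – December 14, 2034: 331 days → €77000 × 3.6% × 331/365 = €2513.7863
Hawthornmont Municipality, December 15 – December 31, 2034: 17 days → €77000 × 2.75% × 17/365 = €98.6233
Total = €2745.1027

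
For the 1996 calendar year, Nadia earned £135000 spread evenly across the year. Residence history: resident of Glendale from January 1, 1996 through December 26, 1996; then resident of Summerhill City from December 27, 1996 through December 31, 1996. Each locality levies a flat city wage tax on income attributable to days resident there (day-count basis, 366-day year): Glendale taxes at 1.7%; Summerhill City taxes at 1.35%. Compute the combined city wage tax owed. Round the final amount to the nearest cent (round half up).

£2288.55

Glendale, January 1 – December 26, 1996: 361 days → £135000 × 1.7% × 361/366 = £2263.6475
Summerhill City, December 27 – December 31, 1996: 5 days → £135000 × 1.35% × 5/366 = £24.8975
Total = £2288.5451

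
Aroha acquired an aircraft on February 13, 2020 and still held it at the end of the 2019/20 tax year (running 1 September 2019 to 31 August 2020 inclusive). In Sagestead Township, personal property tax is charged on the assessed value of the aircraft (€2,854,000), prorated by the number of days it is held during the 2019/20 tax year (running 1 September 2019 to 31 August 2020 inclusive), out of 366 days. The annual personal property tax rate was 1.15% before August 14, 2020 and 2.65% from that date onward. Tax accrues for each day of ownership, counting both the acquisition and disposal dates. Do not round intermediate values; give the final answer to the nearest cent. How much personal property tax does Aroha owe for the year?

€20,130.06

February 13 – August 13, 2020: 183 days at 1.15% → €2,854,000 × 1.15% × 183/366 = €16,410.5000
August 14 – August 31, 2020: 18 days at 2.65% → €2,854,000 × 2.65% × 18/366 = €3,719.5574
Total = €20,130.0574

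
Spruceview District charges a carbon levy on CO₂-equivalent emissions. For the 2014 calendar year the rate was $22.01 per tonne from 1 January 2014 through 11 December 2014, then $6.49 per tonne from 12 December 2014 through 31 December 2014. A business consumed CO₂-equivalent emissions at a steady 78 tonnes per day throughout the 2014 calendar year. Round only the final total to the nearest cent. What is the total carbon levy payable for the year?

1 January – 11 December 2014: 345 days × 78 tonnes/day = 26,910 tonnes at $22.01/tonne → $592,289.10
12 December – 31 December 2014: 20 days × 78 tonnes/day = 1,560 tonnes at $6.49/tonne → $10,124.40

$602,413.50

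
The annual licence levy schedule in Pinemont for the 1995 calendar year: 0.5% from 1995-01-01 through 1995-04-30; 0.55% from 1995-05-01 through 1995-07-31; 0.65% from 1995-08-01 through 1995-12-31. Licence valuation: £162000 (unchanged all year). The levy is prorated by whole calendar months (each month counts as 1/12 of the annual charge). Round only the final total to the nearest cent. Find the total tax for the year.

£931.50

1995-01-01 to 1995-04-30: 4 months at 0.5% → £162000 × 0.5% × 4/12 = £270.0000
1995-05-01 to 1995-07-31: 3 months at 0.55% → £162000 × 0.55% × 3/12 = £222.7500
1995-08-01 to 1995-12-31: 5 months at 0.65% → £162000 × 0.65% × 5/12 = £438.7500
Total = £931.5000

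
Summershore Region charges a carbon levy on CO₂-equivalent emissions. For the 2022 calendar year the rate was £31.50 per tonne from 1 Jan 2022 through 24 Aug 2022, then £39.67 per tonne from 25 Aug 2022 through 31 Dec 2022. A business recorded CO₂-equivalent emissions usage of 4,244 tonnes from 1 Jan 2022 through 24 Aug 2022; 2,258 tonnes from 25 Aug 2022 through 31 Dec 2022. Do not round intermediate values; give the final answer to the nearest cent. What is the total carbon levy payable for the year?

£223260.86

1 Jan – 24 Aug 2022: 4,244 tonnes at £31.50/tonne → £133686.00
25 Aug – 31 Dec 2022: 2,258 tonnes at £39.67/tonne → £89574.86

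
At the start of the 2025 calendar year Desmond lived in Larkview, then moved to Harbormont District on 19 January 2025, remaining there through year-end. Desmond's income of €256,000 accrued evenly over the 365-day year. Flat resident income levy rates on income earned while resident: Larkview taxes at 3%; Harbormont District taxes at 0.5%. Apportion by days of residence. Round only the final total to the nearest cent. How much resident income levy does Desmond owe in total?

Larkview, 1 January – 18 January 2025: 18 days → €256,000 × 3% × 18/365 = €378.7397
Harbormont District, 19 January – 31 December 2025: 347 days → €256,000 × 0.5% × 347/365 = €1,216.8767
Total = €1,595.6164

€1,595.62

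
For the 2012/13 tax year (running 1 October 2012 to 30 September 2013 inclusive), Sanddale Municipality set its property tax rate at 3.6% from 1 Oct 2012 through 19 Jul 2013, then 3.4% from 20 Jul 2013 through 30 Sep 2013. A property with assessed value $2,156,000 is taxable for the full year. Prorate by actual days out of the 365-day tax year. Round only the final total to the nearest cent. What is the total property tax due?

$76,753.60

1 Oct 2012 – 19 Jul 2013: 292 days at 3.6% → $2,156,000 × 3.6% × 292/365 = $62,092.8000
20 Jul – 30 Sep 2013: 73 days at 3.4% → $2,156,000 × 3.4% × 73/365 = $14,660.8000
Total = $76,753.6000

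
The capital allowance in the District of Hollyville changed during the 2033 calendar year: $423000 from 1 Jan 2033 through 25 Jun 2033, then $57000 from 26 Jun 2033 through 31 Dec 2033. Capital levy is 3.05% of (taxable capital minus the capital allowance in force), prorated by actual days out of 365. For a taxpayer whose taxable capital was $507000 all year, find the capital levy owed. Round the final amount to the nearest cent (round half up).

1 Jan – 25 Jun 2033: 176 days, exemption $423000 → ($507000 − $423000) × 3.05% × 176/365 = $1235.3753
26 Jun – 31 Dec 2033: 189 days, exemption $57000 → ($507000 − $57000) × 3.05% × 189/365 = $7106.9178
Total = $8342.2932

$8342.29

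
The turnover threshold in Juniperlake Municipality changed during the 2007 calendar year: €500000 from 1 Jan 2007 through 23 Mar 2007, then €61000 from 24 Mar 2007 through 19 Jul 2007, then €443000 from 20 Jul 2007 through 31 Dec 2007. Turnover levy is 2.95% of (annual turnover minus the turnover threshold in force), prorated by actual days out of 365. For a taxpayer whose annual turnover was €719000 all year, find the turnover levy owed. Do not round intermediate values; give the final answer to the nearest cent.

1 Jan – 23 Mar 2007: 82 days, exemption €500000 → (€719000 − €500000) × 2.95% × 82/365 = €1451.4000
24 Mar – 19 Jul 2007: 118 days, exemption €61000 → (€719000 − €61000) × 2.95% × 118/365 = €6275.3370
20 Jul – 31 Dec 2007: 165 days, exemption €443000 → (€719000 − €443000) × 2.95% × 165/365 = €3680.6301
Total = €11407.3671

€11407.37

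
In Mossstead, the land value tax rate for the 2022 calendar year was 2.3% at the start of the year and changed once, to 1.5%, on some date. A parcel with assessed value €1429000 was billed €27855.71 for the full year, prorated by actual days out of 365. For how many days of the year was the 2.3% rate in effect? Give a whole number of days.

205 days

Let d = days at the first rate; then 365 − d days at the second rate.
€1429000 × [2.3%·d + 1.5%·(365−d)] / 365 = €27855.71
Solving gives d = 205, so the new rate took effect on July 25, 2022.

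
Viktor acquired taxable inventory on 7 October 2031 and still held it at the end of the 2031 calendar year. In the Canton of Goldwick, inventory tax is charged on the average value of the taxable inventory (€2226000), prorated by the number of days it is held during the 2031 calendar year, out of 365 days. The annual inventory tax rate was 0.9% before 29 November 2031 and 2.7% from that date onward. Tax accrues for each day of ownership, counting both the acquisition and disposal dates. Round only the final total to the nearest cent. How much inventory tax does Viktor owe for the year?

€8342.93

7 October – 28 November 2031: 53 days at 0.9% → €2226000 × 0.9% × 53/365 = €2909.0466
29 November – 31 December 2031: 33 days at 2.7% → €2226000 × 2.7% × 33/365 = €5433.8795
Total = €8342.9260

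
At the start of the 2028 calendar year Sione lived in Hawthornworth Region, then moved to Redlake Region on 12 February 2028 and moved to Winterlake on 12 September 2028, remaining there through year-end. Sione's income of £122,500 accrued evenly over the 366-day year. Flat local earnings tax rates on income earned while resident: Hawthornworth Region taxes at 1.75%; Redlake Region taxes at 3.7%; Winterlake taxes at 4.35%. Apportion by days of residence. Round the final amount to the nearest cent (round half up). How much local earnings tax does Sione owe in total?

Hawthornworth Region, 1 January – 11 February 2028: 42 days → £122,500 × 1.75% × 42/366 = £246.0041
Redlake Region, 12 February – 11 September 2028: 213 days → £122,500 × 3.7% × 213/366 = £2,637.7664
Winterlake, 12 September – 31 December 2028: 111 days → £122,500 × 4.35% × 111/366 = £1,616.0963
Total = £4,499.8668

£4,499.87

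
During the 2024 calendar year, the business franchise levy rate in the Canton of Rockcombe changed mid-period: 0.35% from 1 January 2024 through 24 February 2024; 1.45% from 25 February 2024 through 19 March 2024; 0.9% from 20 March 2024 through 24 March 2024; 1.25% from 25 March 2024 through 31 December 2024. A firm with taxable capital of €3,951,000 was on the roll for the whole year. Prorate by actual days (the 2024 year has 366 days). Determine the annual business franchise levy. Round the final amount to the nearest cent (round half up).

€44,373.18

1 January – 24 February 2024: 55 days at 0.35% → €3,951,000 × 0.35% × 55/366 = €2,078.0533
25 February – 19 March 2024: 24 days at 1.45% → €3,951,000 × 1.45% × 24/366 = €3,756.6885
20 March – 24 March 2024: 5 days at 0.9% → €3,951,000 × 0.9% × 5/366 = €485.7787
25 March – 31 December 2024: 282 days at 1.25% → €3,951,000 × 1.25% × 282/366 = €38,052.6639
Total = €44,373.1844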